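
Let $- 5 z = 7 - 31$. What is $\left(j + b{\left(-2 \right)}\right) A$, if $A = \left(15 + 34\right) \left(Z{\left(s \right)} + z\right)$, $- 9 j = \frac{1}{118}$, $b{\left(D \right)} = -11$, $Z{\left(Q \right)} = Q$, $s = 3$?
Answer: $- \frac{7442071}{1770} \approx -4204.6$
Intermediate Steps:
$z = \frac{24}{5}$ ($z = - \frac{7 - 31}{5} = \left(- \frac{1}{5}\right) \left(-24\right) = \frac{24}{5} \approx 4.8$)
$j = - \frac{1}{1062}$ ($j = - \frac{1}{9 \cdot 118} = \left(- \frac{1}{9}\right) \frac{1}{118} = - \frac{1}{1062} \approx -0.00094162$)
$A = \frac{1911}{5}$ ($A = \left(15 + 34\right) \left(3 + \frac{24}{5}\right) = 49 \cdot \frac{39}{5} = \frac{1911}{5} \approx 382.2$)
$\left(j + b{\left(-2 \right)}\right) A = \left(- \frac{1}{1062} - 11\right) \frac{1911}{5} = \left(- \frac{11683}{1062}\right) \frac{1911}{5} = - \frac{7442071}{1770}$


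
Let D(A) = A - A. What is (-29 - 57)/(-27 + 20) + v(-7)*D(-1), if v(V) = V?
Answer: 86/7 ≈ 12.286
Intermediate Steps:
D(A) = 0
(-29 - 57)/(-27 + 20) + v(-7)*D(-1) = (-29 - 57)/(-27 + 20) - 7*0 = -86/(-7) + 0 = -86*(-⅐) + 0 = 86/7 + 0 = 86/7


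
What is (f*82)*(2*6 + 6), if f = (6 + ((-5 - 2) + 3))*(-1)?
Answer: -2952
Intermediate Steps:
f = -2 (f = (6 + (-7 + 3))*(-1) = (6 - 4)*(-1) = 2*(-1) = -2)
(f*82)*(2*6 + 6) = (-2*82)*(2*6 + 6) = -164*(12 + 6) = -164*18 = -2952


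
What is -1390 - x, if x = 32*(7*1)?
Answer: -1614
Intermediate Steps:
x = 224 (x = 32*7 = 224)
-1390 - x = -1390 - 1*224 = -1390 - 224 = -1614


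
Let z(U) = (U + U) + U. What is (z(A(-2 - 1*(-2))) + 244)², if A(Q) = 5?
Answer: 67081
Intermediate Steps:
z(U) = 3*U (z(U) = 2*U + U = 3*U)
(z(A(-2 - 1*(-2))) + 244)² = (3*5 + 244)² = (15 + 244)² = 259² = 67081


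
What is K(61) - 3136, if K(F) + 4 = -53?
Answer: -3193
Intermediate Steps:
K(F) = -57 (K(F) = -4 - 53 = -57)
K(61) - 3136 = -57 - 3136 = -3193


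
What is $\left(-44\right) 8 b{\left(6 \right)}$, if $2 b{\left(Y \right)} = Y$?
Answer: $-1056$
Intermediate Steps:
$b{\left(Y \right)} = \frac{Y}{2}$
$\left(-44\right) 8 b{\left(6 \right)} = \left(-44\right) 8 \cdot \frac{1}{2} \cdot 6 = \left(-352\right) 3 = -1056$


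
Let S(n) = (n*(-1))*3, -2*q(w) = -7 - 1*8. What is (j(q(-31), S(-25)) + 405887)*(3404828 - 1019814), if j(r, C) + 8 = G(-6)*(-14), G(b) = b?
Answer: 968227438482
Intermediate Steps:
q(w) = 15/2 (q(w) = -(-7 - 1*8)/2 = -(-7 - 8)/2 = -½*(-15) = 15/2)
S(n) = -3*n (S(n) = -n*3 = -3*n)
j(r, C) = 76 (j(r, C) = -8 - 6*(-14) = -8 + 84 = 76)
(j(q(-31), S(-25)) + 405887)*(3404828 - 1019814) = (76 + 405887)*(3404828 - 1019814) = 405963*2385014 = 968227438482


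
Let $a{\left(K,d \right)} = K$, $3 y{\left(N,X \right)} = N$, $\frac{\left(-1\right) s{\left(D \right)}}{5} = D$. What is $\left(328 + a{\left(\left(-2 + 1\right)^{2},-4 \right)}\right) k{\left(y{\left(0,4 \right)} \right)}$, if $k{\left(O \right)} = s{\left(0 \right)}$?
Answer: $0$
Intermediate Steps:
$s{\left(D \right)} = - 5 D$
$y{\left(N,X \right)} = \frac{N}{3}$
$k{\left(O \right)} = 0$ ($k{\left(O \right)} = \left(-5\right) 0 = 0$)
$\left(328 + a{\left(\left(-2 + 1\right)^{2},-4 \right)}\right) k{\left(y{\left(0,4 \right)} \right)} = \left(328 + \left(-2 + 1\right)^{2}\right) 0 = \left(328 + \left(-1\right)^{2}\right) 0 = \left(328 + 1\right) 0 = 329 \cdot 0 = 0$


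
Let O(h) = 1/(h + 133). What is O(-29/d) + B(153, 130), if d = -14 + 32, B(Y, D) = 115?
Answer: 271993/2365 ≈ 115.01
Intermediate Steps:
d = 18
O(h) = 1/(133 + h)
O(-29/d) + B(153, 130) = 1/(133 - 29/18) + 115 = 1/(2365/18) + 115 = 18/2365 + 115 = 271993/2365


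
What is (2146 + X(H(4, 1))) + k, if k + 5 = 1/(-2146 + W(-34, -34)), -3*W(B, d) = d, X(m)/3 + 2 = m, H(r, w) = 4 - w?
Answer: 13730173/6404 ≈ 2144.0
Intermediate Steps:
X(m) = -6 + 3*m
W(B, d) = -d/3
k = -32023/6404 (k = -5 + 1/(-2146 - ⅓*(-34)) = -5 + 1/(-2146 + 34/3) = -5 + 1/(-6404/3) = -5 - 3/6404 = -32023/6404 ≈ -5.0005)
(2146 + X(H(4, 1))) + k = (2146 + (-6 + 3*(4 - 1*1))) - 32023/6404 = (2146 + (-6 + 3*(4 - 1))) - 32023/6404 = (2146 + (-6 + 3*3)) - 32023/6404 = (2146 + (-6 + 9)) - 32023/6404 = (2146 + 3) - 32023/6404 = 2149 - 32023/6404 = 13730173/6404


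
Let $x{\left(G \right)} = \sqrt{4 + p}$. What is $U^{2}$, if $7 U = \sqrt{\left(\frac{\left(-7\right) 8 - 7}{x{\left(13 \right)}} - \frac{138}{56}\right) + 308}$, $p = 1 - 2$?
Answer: $\frac{8555}{1372} - \frac{3 \sqrt{3}}{7} \approx 5.4931$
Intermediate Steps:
$p = -1$
$x{\left(G \right)} = \sqrt{3}$ ($x{\left(G \right)} = \sqrt{4 - 1} = \sqrt{3}$)
$U = \frac{\sqrt{\frac{8555}{28} - 21 \sqrt{3}}}{7}$ ($U = \frac{\sqrt{\left(\frac{\left(-7\right) 8 - 7}{\sqrt{3}} - \frac{138}{56}\right) + 308}}{7} = \frac{\sqrt{\left(\left(-56 - 7\right) \frac{\sqrt{3}}{3} - \frac{69}{28}\right) + 308}}{7} = \frac{\sqrt{\left(- 63 \frac{\sqrt{3}}{3} - \frac{69}{28}\right) + 308}}{7} = \frac{\sqrt{\left(- 21 \sqrt{3} - \frac{69}{28}\right) + 308}}{7} = \frac{\sqrt{\left(- \frac{69}{28} - 21 \sqrt{3}\right) + 308}}{7} = \frac{\sqrt{\frac{8555}{28} - 21 \sqrt{3}}}{7} \approx 2.3437$)
$U^{2} = \left(\frac{\sqrt{59885 - 4116 \sqrt{3}}}{98}\right)^{2} = \frac{8555}{1372} - \frac{3 \sqrt{3}}{7}$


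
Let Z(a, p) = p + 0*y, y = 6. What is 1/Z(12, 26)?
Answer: 1/26 ≈ 0.038462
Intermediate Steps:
Z(a, p) = p (Z(a, p) = p + 0*6 = p + 0 = p)
1/Z(12, 26) = 1/26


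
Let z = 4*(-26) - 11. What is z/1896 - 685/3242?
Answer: -835795/3073416 ≈ -0.27194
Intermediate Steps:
z = -115 (z = -104 - 11 = -115)
z/1896 - 685/3242 = -115/1896 - 685/3242 = -835795/3073416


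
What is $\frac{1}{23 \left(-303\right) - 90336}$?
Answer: $- \frac{1}{97305} \approx -1.0277 \cdot 10^{-5}$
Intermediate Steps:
$\frac{1}{23 \left(-303\right) - 90336} = \frac{1}{-6969 - 90336} = \frac{1}{-97305} = - \frac{1}{97305}$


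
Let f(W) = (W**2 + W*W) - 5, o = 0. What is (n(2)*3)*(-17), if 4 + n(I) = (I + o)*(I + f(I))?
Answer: -306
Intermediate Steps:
f(W) = -5 + 2*W**2 (f(W) = (W**2 + W**2) - 5 = 2*W**2 - 5 = -5 + 2*W**2)
n(I) = -4 + I*(-5 + I + 2*I**2) (n(I) = -4 + (I + 0)*(I + (-5 + 2*I**2)) = -4 + I*(-5 + I + 2*I**2))
(n(2)*3)*(-17) = ((-4 + 2**2 + 2*(-5 + 2*2**2))*3)*(-17) = ((-4 + 4 + 2*(-5 + 2*4))*3)*(-17) = ((-4 + 4 + 2*(-5 + 8))*3)*(-17) = ((-4 + 4 + 2*3)*3)*(-17) = ((-4 + 4 + 6)*3)*(-17) = (6*3)*(-17) = 18*(-17) = -306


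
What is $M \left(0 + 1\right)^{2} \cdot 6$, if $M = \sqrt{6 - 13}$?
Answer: $6 i \sqrt{7} \approx 15.875 i$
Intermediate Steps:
$M = i \sqrt{7}$ ($M = \sqrt{-7} = i \sqrt{7} \approx 2.6458 i$)
$M \left(0 + 1\right)^{2} \cdot 6 = i \sqrt{7} \left(0 + 1\right)^{2} \cdot 6 = i \sqrt{7} \cdot 1^{2} \cdot 6 = i \sqrt{7} \cdot 1 \cdot 6 = i \sqrt{7} \cdot 6 = 6 i \sqrt{7}$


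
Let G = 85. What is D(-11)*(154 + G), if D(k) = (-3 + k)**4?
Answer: 9181424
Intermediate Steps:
D(-11)*(154 + G) = (-3 - 11)**4*(154 + 85) = (-14)**4*239 = 38416*239 = 9181424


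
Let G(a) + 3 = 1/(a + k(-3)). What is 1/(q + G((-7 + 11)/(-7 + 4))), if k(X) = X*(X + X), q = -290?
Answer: -50/14647 ≈ -0.0034137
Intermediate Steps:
k(X) = 2*X**2 (k(X) = X*(2*X) = 2*X**2)
G(a) = -3 + 1/(18 + a) (G(a) = -3 + 1/(a + 2*(-3)**2) = -3 + 1/(a + 2*9) = -3 + 1/(a + 18) = -3 + 1/(18 + a))
1/(q + G((-7 + 11)/(-7 + 4))) = 1/(-290 + (-53 - 3*(-7 + 11)/(-7 + 4))/(18 + (-7 + 11)/(-7 + 4))) = 1/(-290 + (-53 - 12/(-3))/(18 + 4/(-3))) = 1/(-290 + (-53 - 12*(-1)/3)/(18 + 4*(-1/3))) = 1/(-290 + (-53 - 3*(-4/3))/(18 - 4/3)) = 1/(-290 + (-53 + 4)/(50/3)) = 1/(-290 + (3/50)*(-49)) = 1/(-290 - 147/50) = 1/(-14647/50) = -50/14647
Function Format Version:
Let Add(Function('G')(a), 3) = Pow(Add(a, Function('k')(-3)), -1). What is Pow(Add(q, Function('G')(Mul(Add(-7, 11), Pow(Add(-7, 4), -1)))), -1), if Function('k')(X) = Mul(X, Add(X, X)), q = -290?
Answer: Rational(-50, 14647) ≈ -0.0034137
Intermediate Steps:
Function('k')(X) = Mul(2, Pow(X, 2)) (Function('k')(X) = Mul(X, Mul(2, X)) = Mul(2, Pow(X, 2)))
Function('G')(a) = Add(-3, Pow(Add(18, a), -1)) (Function('G')(a) = Add(-3, Pow(Add(a, Mul(2, Pow(-3, 2))), -1)) = Add(-3, Pow(Add(a, Mul(2, 9)), -1)) = Add(-3, Pow(Add(a, 18), -1)) = Add(-3, Pow(Add(18, a), -1)))
Pow(Add(q, Function('G')(Mul(Add(-7, 11), Pow(Add(-7, 4), -1)))), -1) = Pow(Add(-290, Mul(Pow(Add(18, Mul(Add(-7, 11), Pow(Add(-7, 4), -1))), -1), Add(-53, Mul(-3, Mul(Add(-7, 11), Pow(Add(-7, 4), -1)))))), -1) = Pow(Add(-290, Mul(Pow(Add(18, Mul(4, Pow(-3, -1))), -1), Add(-53, Mul(-3, Mul(4, Pow(-3, -1)))))), -1) = Pow(Add(-290, Mul(Pow(Add(18, Mul(4, Rational(-1, 3))), -1), Add(-53, Mul(-3, Mul(4, Rational(-1, 3)))))), -1) = Pow(Add(-290, Mul(Pow(Add(18, Rational(-4, 3)), -1), Add(-53, Mul(-3, Rational(-4, 3))))), -1) = Pow(Add(-290, Mul(Pow(Rational(50, 3), -1), Add(-53, 4))), -1) = Pow(Add(-290, Mul(Rational(3, 50), -49)), -1) = Pow(Add(-290, Rational(-147, 50)), -1) = Pow(Rational(-14647, 50), -1) = Rational(-50, 14647)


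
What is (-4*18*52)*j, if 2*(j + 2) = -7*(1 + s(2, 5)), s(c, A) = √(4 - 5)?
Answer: 20592 + 13104*I ≈ 20592.0 + 13104.0*I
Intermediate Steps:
s(c, A) = I (s(c, A) = √(-1) = I)
j = -11/2 - 7*I/2 (j = -2 + (-7*(1 + I))/2 = -2 + (-7 - 7*I)/2 = -2 + (-7/2 - 7*I/2) = -11/2 - 7*I/2 ≈ -5.5 - 3.5*I)
(-4*18*52)*j = (-4*18*52)*(-11/2 - 7*I/2) = (-72*52)*(-11/2 - 7*I/2) = -3744*(-11/2 - 7*I/2) = 20592 + 13104*I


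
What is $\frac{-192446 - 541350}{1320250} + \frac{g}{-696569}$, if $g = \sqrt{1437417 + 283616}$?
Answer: $- \frac{366898}{660125} - \frac{\sqrt{1721033}}{696569} \approx -0.55768$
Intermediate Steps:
$g = \sqrt{1721033} \approx 1311.9$
$\frac{-192446 - 541350}{1320250} + \frac{g}{-696569} = \frac{-192446 - 541350}{1320250} + \frac{\sqrt{1721033}}{-696569} = \left(-733796\right) \frac{1}{1320250} + \sqrt{1721033} \left(- \frac{1}{696569}\right) = - \frac{366898}{660125} - \frac{\sqrt{1721033}}{696569}$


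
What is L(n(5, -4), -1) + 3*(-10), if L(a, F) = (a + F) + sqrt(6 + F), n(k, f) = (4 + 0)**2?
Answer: -15 + sqrt(5) ≈ -12.764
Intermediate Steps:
n(k, f) = 16 (n(k, f) = 4**2 = 16)
L(a, F) = F + a + sqrt(6 + F) (L(a, F) = (F + a) + sqrt(6 + F) = F + a + sqrt(6 + F))
L(n(5, -4), -1) + 3*(-10) = (-1 + 16 + sqrt(6 - 1)) + 3*(-10) = (-1 + 16 + sqrt(5)) - 30 = (15 + sqrt(5)) - 30 = -15 + sqrt(5)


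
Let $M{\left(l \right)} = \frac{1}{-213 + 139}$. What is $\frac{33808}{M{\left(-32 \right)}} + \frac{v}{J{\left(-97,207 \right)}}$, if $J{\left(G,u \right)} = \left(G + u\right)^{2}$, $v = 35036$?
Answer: $- \frac{7567912041}{3025} \approx -2.5018 \cdot 10^{6}$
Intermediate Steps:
$M{\left(l \right)} = - \frac{1}{74}$ ($M{\left(l \right)} = \frac{1}{-74} = - \frac{1}{74}$)
$\frac{33808}{M{\left(-32 \right)}} + \frac{v}{J{\left(-97,207 \right)}} = \frac{33808}{- \frac{1}{74}} + \frac{35036}{\left(-97 + 207\right)^{2}} = 33808 \left(-74\right) + \frac{35036}{110^{2}} = -2501792 + \frac{35036}{12100} = -2501792 + 35036 \cdot \frac{1}{12100} = -2501792 + \frac{8759}{3025} = - \frac{7567912041}{3025}$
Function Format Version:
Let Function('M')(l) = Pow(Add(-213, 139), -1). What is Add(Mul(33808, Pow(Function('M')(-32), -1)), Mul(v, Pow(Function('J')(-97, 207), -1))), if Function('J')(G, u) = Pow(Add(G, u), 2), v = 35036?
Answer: Rational(-7567912041, 3025) ≈ -2.5018e+6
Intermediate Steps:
Function('M')(l) = Rational(-1, 74) (Function('M')(l) = Pow(-74, -1) = Rational(-1, 74))
Add(Mul(33808, Pow(Function('M')(-32), -1)), Mul(v, Pow(Function('J')(-97, 207), -1))) = Add(Mul(33808, Pow(Rational(-1, 74), -1)), Mul(35036, Pow(Pow(Add(-97, 207), 2), -1))) = Add(Mul(33808, -74), Mul(35036, Pow(Pow(110, 2), -1))) = Add(-2501792, Mul(35036, Pow(12100, -1))) = Add(-2501792, Mul(35036, Rational(1, 12100))) = Add(-2501792, Rational(8759, 3025)) = Rational(-7567912041, 3025)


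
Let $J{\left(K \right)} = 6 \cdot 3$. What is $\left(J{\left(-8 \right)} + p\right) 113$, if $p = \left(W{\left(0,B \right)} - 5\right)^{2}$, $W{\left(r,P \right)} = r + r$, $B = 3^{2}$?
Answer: $4859$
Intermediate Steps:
$B = 9$
$W{\left(r,P \right)} = 2 r$
$J{\left(K \right)} = 18$
$p = 25$ ($p = \left(2 \cdot 0 - 5\right)^{2} = \left(0 - 5\right)^{2} = \left(-5\right)^{2} = 25$)
$\left(J{\left(-8 \right)} + p\right) 113 = \left(18 + 25\right) 113 = 43 \cdot 113 = 4859$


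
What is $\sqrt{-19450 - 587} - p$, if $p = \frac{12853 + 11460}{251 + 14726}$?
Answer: $- \frac{24313}{14977} + i \sqrt{20037} \approx -1.6234 + 141.55 i$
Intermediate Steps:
$p = \frac{24313}{14977} \approx 1.6234$
$\sqrt{-19450 - 587} - p = \sqrt{-19450 - 587} - \frac{24313}{14977} = \sqrt{-20037} - \frac{24313}{14977} = i \sqrt{20037} - \frac{24313}{14977} = - \frac{24313}{14977} + i \sqrt{20037}$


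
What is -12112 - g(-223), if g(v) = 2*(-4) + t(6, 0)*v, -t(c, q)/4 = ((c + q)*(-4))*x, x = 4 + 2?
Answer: 116344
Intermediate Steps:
x = 6
t(c, q) = 96*c + 96*q (t(c, q) = -4*(c + q)*(-4)*6 = -4*(-4*c - 4*q)*6 = -4*(-24*c - 24*q) = 96*c + 96*q)
g(v) = -8 + 576*v (g(v) = 2*(-4) + (96*6 + 96*0)*v = -8 + (576 + 0)*v = -8 + 576*v)
-12112 - g(-223) = -12112 - (-8 + 576*(-223)) = -12112 - (-8 - 128448) = -12112 - 1*(-128456) = -12112 + 128456 = 116344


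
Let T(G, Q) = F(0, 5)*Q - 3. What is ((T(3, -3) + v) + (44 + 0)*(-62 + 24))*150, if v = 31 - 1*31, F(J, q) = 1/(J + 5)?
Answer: -251340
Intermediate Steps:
F(J, q) = 1/(5 + J)
T(G, Q) = -3 + Q/5 (T(G, Q) = Q/(5 + 0) - 3 = Q/5 - 3 = -3 + Q/5)
v = 0 (v = 31 - 31 = 0)
((T(3, -3) + v) + (44 + 0)*(-62 + 24))*150 = (((-3 + (1/5)*(-3)) + 0) + (44 + 0)*(-62 + 24))*150 = (((-3 - 3/5) + 0) + 44*(-38))*150 = ((-18/5 + 0) - 1672)*150 = (-18/5 - 1672)*150 = -8378/5*150 = -251340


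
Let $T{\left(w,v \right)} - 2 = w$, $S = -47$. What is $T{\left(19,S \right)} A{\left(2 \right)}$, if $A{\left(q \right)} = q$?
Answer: $42$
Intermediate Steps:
$T{\left(w,v \right)} = 2 + w$
$T{\left(19,S \right)} A{\left(2 \right)} = \left(2 + 19\right) 2 = 21 \cdot 2 = 42$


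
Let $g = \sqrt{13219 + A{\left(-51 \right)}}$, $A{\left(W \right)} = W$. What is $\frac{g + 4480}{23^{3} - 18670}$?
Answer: $- \frac{640}{929} - \frac{4 \sqrt{823}}{6503} \approx -0.70656$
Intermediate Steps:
$g = 4 \sqrt{823}$ ($g = \sqrt{13219 - 51} = \sqrt{13168} = 4 \sqrt{823} \approx 114.75$)
$\frac{g + 4480}{23^{3} - 18670} = \frac{4 \sqrt{823} + 4480}{23^{3} - 18670} = \frac{4480 + 4 \sqrt{823}}{12167 - 18670} = \frac{4480 + 4 \sqrt{823}}{-6503} = \left(4480 + 4 \sqrt{823}\right) \left(- \frac{1}{6503}\right) = - \frac{640}{929} - \frac{4 \sqrt{823}}{6503}$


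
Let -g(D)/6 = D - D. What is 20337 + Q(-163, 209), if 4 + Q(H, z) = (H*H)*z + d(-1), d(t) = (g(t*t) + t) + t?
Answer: 5573252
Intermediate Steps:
g(D) = 0 (g(D) = -6*(D - D) = -6*0 = 0)
d(t) = 2*t (d(t) = (0 + t) + t = t + t = 2*t)
Q(H, z) = -6 + z*H**2 (Q(H, z) = -4 + ((H*H)*z + 2*(-1)) = -4 + (H**2*z - 2) = -4 + (z*H**2 - 2) = -4 + (-2 + z*H**2) = -6 + z*H**2)
20337 + Q(-163, 209) = 20337 + (-6 + 209*(-163)**2) = 20337 + (-6 + 209*26569) = 20337 + (-6 + 5552921) = 20337 + 5552915 = 5573252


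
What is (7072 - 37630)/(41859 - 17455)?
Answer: -15279/12202 ≈ -1.2522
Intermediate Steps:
(7072 - 37630)/(41859 - 17455) = -30558/24404 = -30558*1/24404 = -15279/12202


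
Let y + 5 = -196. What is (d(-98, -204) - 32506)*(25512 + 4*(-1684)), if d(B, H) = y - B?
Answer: -612266584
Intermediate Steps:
y = -201 (y = -5 - 196 = -201)
d(B, H) = -201 - B
(d(-98, -204) - 32506)*(25512 + 4*(-1684)) = ((-201 - 1*(-98)) - 32506)*(25512 + 4*(-1684)) = ((-201 + 98) - 32506)*(25512 - 6736) = (-103 - 32506)*18776 = -32609*18776 = -612266584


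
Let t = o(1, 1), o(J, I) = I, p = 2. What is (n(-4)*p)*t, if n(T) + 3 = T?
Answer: -14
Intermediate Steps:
t = 1
n(T) = -3 + T
(n(-4)*p)*t = ((-3 - 4)*2)*1 = -7*2*1 = -14*1 = -14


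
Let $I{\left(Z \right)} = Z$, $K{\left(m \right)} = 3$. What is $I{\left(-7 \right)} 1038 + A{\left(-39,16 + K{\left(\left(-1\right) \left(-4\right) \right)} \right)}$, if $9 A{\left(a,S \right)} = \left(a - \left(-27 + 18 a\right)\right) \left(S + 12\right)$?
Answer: $- \frac{14668}{3} \approx -4889.3$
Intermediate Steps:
$A{\left(a,S \right)} = \frac{\left(12 + S\right) \left(27 - 17 a\right)}{9}$ ($A{\left(a,S \right)} = \frac{\left(a - \left(-27 + 18 a\right)\right) \left(S + 12\right)}{9} = \frac{\left(a - \left(-27 + 18 a\right)\right) \left(12 + S\right)}{9} = \frac{\left(27 - 17 a\right) \left(12 + S\right)}{9} = \frac{\left(12 + S\right) \left(27 - 17 a\right)}{9}$)
$I{\left(-7 \right)} 1038 + A{\left(-39,16 + K{\left(\left(-1\right) \left(-4\right) \right)} \right)} = \left(-7\right) 1038 + \left(36 + 3 \left(16 + 3\right) - -884 - \frac{17}{9} \left(16 + 3\right) \left(-39\right)\right) = -7266 + \left(36 + 3 \cdot 19 + 884 - \frac{323}{9} \left(-39\right)\right) = -7266 + \left(36 + 57 + 884 + \frac{4199}{3}\right) = -7266 + \frac{7130}{3} = - \frac{14668}{3}$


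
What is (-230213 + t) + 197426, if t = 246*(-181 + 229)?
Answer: -20979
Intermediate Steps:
t = 11808 (t = 246*48 = 11808)
(-230213 + t) + 197426 = (-230213 + 11808) + 197426 = -218405 + 197426 = -20979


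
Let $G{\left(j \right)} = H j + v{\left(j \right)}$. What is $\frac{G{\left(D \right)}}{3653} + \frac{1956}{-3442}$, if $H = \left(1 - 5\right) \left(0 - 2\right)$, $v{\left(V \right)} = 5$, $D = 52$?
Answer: $- \frac{2848093}{6286813} \approx -0.45303$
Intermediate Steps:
$H = 8$ ($H = - 4 \left(0 - 2\right) = \left(-4\right) \left(-2\right) = 8$)
$G{\left(j \right)} = 5 + 8 j$ ($G{\left(j \right)} = 8 j + 5 = 5 + 8 j$)
$\frac{G{\left(D \right)}}{3653} + \frac{1956}{-3442} = \frac{5 + 8 \cdot 52}{3653} + \frac{1956}{-3442} = \left(5 + 416\right) \frac{1}{3653} + 1956 \left(- \frac{1}{3442}\right) = 421 \cdot \frac{1}{3653} - \frac{978}{1721} = \frac{421}{3653} - \frac{978}{1721} = - \frac{2848093}{6286813}$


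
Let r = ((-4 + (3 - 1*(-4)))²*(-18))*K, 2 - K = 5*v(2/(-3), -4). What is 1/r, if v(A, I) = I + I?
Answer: -1/6804 ≈ -0.00014697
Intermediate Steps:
v(A, I) = 2*I
K = 42 (K = 2 - 5*2*(-4) = 2 - 5*(-8) = 2 - 1*(-40) = 2 + 40 = 42)
r = -6804 (r = ((-4 + (3 - 1*(-4)))²*(-18))*42 = ((-4 + (3 + 4))²*(-18))*42 = ((-4 + 7)²*(-18))*42 = (3²*(-18))*42 = (9*(-18))*42 = -162*42 = -6804)
1/r = 1/(-6804) = -1/6804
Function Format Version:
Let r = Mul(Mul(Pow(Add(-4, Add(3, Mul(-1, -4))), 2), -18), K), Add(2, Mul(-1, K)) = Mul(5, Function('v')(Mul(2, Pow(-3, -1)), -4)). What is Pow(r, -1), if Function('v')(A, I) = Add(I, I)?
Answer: Rational(-1, 6804) ≈ -0.00014697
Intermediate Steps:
Function('v')(A, I) = Mul(2, I)
K = 42 (K = Add(2, Mul(-1, Mul(5, Mul(2, -4)))) = Add(2, Mul(-1, Mul(5, -8))) = Add(2, Mul(-1, -40)) = Add(2, 40) = 42)
r = -6804 (r = Mul(Mul(Pow(Add(-4, Add(3, Mul(-1, -4))), 2), -18), 42) = Mul(Mul(Pow(Add(-4, Add(3, 4)), 2), -18), 42) = Mul(Mul(Pow(Add(-4, 7), 2), -18), 42) = Mul(Mul(Pow(3, 2), -18), 42) = Mul(Mul(9, -18), 42) = Mul(-162, 42) = -6804)
Pow(r, -1) = Pow(-6804, -1) = Rational(-1, 6804)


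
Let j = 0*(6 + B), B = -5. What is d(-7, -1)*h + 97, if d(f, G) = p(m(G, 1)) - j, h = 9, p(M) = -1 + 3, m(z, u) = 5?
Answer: 115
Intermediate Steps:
p(M) = 2
j = 0 (j = 0*(6 - 5) = 0*1 = 0)
d(f, G) = 2 (d(f, G) = 2 - 1*0 = 2 + 0 = 2)
d(-7, -1)*h + 97 = 2*9 + 97 = 18 + 97 = 115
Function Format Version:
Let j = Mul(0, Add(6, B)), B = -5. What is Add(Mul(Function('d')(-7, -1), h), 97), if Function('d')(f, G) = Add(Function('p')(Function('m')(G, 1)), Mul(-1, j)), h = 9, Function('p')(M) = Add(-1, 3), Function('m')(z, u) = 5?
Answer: 115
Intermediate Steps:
Function('p')(M) = 2
j = 0 (j = Mul(0, Add(6, -5)) = Mul(0, 1) = 0)
Function('d')(f, G) = 2 (Function('d')(f, G) = Add(2, Mul(-1, 0)) = Add(2, 0) = 2)
Add(Mul(Function('d')(-7, -1), h), 97) = Add(Mul(2, 9), 97) = Add(18, 97) = 115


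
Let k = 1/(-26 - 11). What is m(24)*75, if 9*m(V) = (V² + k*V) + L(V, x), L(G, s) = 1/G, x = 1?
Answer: 12773725/2664 ≈ 4794.9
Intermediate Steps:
k = -1/37 (k = 1/(-37) = -1/37 ≈ -0.027027)
m(V) = -V/333 + 1/(9*V) + V²/9 (m(V) = ((V² - V/37) + 1/V)/9 = (1/V + V² - V/37)/9 = -V/333 + 1/(9*V) + V²/9)
m(24)*75 = ((1/333)*(37 + 24²*(-1 + 37*24))/24)*75 = ((1/333)*(1/24)*(37 + 576*(-1 + 888)))*75 = ((1/333)*(1/24)*(37 + 576*887))*75 = ((1/333)*(1/24)*(37 + 510912))*75 = ((1/333)*(1/24)*510949)*75 = (510949/7992)*75 = 12773725/2664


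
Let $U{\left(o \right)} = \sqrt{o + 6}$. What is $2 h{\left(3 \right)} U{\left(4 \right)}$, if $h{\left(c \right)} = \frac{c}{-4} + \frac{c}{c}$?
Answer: $\frac{\sqrt{10}}{2} \approx 1.5811$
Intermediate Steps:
$U{\left(o \right)} = \sqrt{6 + o}$
$h{\left(c \right)} = 1 - \frac{c}{4}$ ($h{\left(c \right)} = c \left(- \frac{1}{4}\right) + 1 = - \frac{c}{4} + 1 = 1 - \frac{c}{4}$)
$2 h{\left(3 \right)} U{\left(4 \right)} = 2 \left(1 - \frac{3}{4}\right) \sqrt{6 + 4} = 2 \left(1 - \frac{3}{4}\right) \sqrt{10} = 2 \cdot \frac{1}{4} \sqrt{10} = \frac{\sqrt{10}}{2}$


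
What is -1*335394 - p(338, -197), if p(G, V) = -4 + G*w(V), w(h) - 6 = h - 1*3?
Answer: -269818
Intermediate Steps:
w(h) = 3 + h (w(h) = 6 + (h - 1*3) = 6 + (h - 3) = 6 + (-3 + h) = 3 + h)
p(G, V) = -4 + G*(3 + V)
-1*335394 - p(338, -197) = -1*335394 - (-4 + 338*(3 - 197)) = -335394 - (-4 + 338*(-194)) = -335394 - (-4 - 65572) = -335394 - 1*(-65576) = -335394 + 65576 = -269818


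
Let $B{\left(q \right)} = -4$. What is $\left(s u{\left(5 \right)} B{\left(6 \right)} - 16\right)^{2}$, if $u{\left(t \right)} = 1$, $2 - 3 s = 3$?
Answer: $\frac{1936}{9} \approx 215.11$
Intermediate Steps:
$s = - \frac{1}{3}$ ($s = \frac{2}{3} - 1 = - \frac{1}{3} \approx -0.33333$)
$\left(s u{\left(5 \right)} B{\left(6 \right)} - 16\right)^{2} = \left(\left(- \frac{1}{3}\right) 1 \left(-4\right) - 16\right)^{2} = \left(\left(- \frac{1}{3}\right) \left(-4\right) - 16\right)^{2} = \left(\frac{4}{3} - 16\right)^{2} = \left(- \frac{44}{3}\right)^{2} = \frac{1936}{9}$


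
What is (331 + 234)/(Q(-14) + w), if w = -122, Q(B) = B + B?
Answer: -113/30 ≈ -3.7667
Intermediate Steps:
Q(B) = 2*B
(331 + 234)/(Q(-14) + w) = (331 + 234)/(2*(-14) - 122) = 565/(-28 - 122) = 565/(-150) = 565*(-1/150) = -113/30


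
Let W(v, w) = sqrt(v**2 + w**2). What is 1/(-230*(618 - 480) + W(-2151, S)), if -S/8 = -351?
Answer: -2116/66327729 - sqrt(154465)/110546215 ≈ -3.5457e-5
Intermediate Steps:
S = 2808 (S = -8*(-351) = 2808)
1/(-230*(618 - 480) + W(-2151, S)) = 1/(-230*(618 - 480) + sqrt((-2151)**2 + 2808**2)) = 1/(-230*138 + sqrt(4626801 + 7884864)) = 1/(-31740 + sqrt(12511665)) = 1/(-31740 + 9*sqrt(154465))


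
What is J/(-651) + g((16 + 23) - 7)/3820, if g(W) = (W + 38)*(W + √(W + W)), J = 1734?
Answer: -80018/41447 ≈ -1.9306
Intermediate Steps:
g(W) = (38 + W)*(W + √2*√W) (g(W) = (38 + W)*(W + √(2*W)) = (38 + W)*(W + √2*√W))
J/(-651) + g((16 + 23) - 7)/3820 = 1734/(-651) + (((16 + 23) - 7)² + 38*((16 + 23) - 7) + √2*((16 + 23) - 7)^(3/2) + 38*√2*√((16 + 23) - 7))/3820 = 1734*(-1/651) + ((39 - 7)² + 38*(39 - 7) + √2*(39 - 7)^(3/2) + 38*√2*√(39 - 7))*(1/3820) = -578/217 + (32² + 38*32 + √2*32^(3/2) + 38*√2*√32)*(1/3820) = -578/217 + (1024 + 1216 + √2*(128*√2) + 38*√2*(4*√2))*(1/3820) = -578/217 + (1024 + 1216 + 256 + 304)*(1/3820) = -578/217 + 2800*(1/3820) = -578/217 + 140/191 = -80018/41447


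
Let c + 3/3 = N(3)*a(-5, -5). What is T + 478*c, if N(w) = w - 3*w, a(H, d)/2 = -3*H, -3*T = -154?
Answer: -259400/3 ≈ -86467.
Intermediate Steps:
T = 154/3 (T = -⅓*(-154) = 154/3 ≈ 51.333)
a(H, d) = -6*H (a(H, d) = 2*(-3*H) = -6*H)
N(w) = -2*w
c = -181 (c = -1 + (-2*3)*(-6*(-5)) = -1 - 6*30 = -1 - 180 = -181)
T + 478*c = 154/3 + 478*(-181) = 154/3 - 86518 = -259400/3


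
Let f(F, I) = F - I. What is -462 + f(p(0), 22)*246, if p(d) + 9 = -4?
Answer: -9072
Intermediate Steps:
p(d) = -13 (p(d) = -9 - 4 = -13)
-462 + f(p(0), 22)*246 = -462 + (-13 - 1*22)*246 = -462 + (-13 - 22)*246 = -462 - 35*246 = -462 - 8610 = -9072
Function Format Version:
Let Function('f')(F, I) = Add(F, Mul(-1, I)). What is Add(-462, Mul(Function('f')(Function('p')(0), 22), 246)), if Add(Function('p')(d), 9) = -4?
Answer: -9072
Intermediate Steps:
Function('p')(d) = -13 (Function('p')(d) = Add(-9, -4) = -13)
Add(-462, Mul(Function('f')(Function('p')(0), 22), 246)) = Add(-462, Mul(Add(-13, Mul(-1, 22)), 246)) = Add(-462, Mul(Add(-13, -22), 246)) = Add(-462, Mul(-35, 246)) = Add(-462, -8610) = -9072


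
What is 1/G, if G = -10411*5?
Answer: -1/52055 ≈ -1.9210e-5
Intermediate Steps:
G = -52055
1/G = 1/(-52055) = -1/52055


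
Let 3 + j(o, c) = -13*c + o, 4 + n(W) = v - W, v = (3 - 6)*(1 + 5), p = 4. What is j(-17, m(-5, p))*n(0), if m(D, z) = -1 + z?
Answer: 1298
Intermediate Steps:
v = -18 (v = -3*6 = -18)
n(W) = -22 - W (n(W) = -4 + (-18 - W) = -22 - W)
j(o, c) = -3 + o - 13*c (j(o, c) = -3 + (-13*c + o) = -3 + (o - 13*c) = -3 + o - 13*c)
j(-17, m(-5, p))*n(0) = (-3 - 17 - 13*(-1 + 4))*(-22 - 1*0) = (-3 - 17 - 13*3)*(-22 + 0) = (-3 - 17 - 39)*(-22) = -59*(-22) = 1298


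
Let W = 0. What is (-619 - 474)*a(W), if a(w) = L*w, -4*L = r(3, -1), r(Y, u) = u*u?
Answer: 0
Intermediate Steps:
r(Y, u) = u²
L = -¼ (L = -¼*(-1)² = -¼*1 = -¼ ≈ -0.25000)
a(w) = -w/4
(-619 - 474)*a(W) = (-619 - 474)*(-¼*0) = -1093*0 = 0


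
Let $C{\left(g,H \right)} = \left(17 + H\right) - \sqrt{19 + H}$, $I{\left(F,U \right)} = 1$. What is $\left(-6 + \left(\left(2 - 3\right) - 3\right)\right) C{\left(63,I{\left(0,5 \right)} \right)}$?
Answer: $-180 + 20 \sqrt{5} \approx -135.28$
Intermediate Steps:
$C{\left(g,H \right)} = 17 + H - \sqrt{19 + H}$
$\left(-6 + \left(\left(2 - 3\right) - 3\right)\right) C{\left(63,I{\left(0,5 \right)} \right)} = \left(-6 + \left(\left(2 - 3\right) - 3\right)\right) \left(17 + 1 - \sqrt{19 + 1}\right) = \left(-6 + \left(\left(2 - 3\right) - 3\right)\right) \left(17 + 1 - \sqrt{20}\right) = \left(-6 - 4\right) \left(17 + 1 - 2 \sqrt{5}\right) = - 10 \left(18 - 2 \sqrt{5}\right) = -180 + 20 \sqrt{5}$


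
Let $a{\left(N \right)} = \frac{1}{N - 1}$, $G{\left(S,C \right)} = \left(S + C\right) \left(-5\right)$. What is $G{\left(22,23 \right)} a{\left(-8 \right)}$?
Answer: $25$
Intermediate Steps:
$G{\left(S,C \right)} = - 5 C - 5 S$ ($G{\left(S,C \right)} = \left(C + S\right) \left(-5\right) = - 5 C - 5 S$)
$a{\left(N \right)} = \frac{1}{-1 + N}$
$G{\left(22,23 \right)} a{\left(-8 \right)} = \frac{\left(-5\right) 23 - 110}{-1 - 8} = \frac{-115 - 110}{-9} = \left(-225\right) \left(- \frac{1}{9}\right) = 25$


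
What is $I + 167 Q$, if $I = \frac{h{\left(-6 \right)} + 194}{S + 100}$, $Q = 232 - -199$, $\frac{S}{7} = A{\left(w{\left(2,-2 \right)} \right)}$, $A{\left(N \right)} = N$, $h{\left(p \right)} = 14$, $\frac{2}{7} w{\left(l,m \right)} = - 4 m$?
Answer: $\frac{2663175}{37} \approx 71978.0$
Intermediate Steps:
$w{\left(l,m \right)} = - 14 m$ ($w{\left(l,m \right)} = \frac{7 \left(- 4 m\right)}{2} = - 14 m$)
$S = 196$ ($S = 7 \left(\left(-14\right) \left(-2\right)\right) = 7 \cdot 28 = 196$)
$Q = 431$ ($Q = 232 + 199 = 431$)
$I = \frac{26}{37}$ ($I = \frac{14 + 194}{196 + 100} = \frac{208}{296} = 208 \cdot \frac{1}{296} = \frac{26}{37} \approx 0.7027$)
$I + 167 Q = \frac{26}{37} + 167 \cdot 431 = \frac{26}{37} + 71977 = \frac{2663175}{37}$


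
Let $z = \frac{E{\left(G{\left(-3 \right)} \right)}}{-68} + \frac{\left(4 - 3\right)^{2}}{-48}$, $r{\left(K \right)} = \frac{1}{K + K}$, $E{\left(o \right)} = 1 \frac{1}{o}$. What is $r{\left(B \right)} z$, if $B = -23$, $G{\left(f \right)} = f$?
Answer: $\frac{13}{37536} \approx 0.00034633$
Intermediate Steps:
$E{\left(o \right)} = \frac{1}{o}$
$r{\left(K \right)} = \frac{1}{2 K}$
$z = - \frac{13}{816}$ ($z = \frac{1}{\left(-3\right) \left(-68\right)} + \frac{\left(4 - 3\right)^{2}}{-48} = \left(- \frac{1}{3}\right) \left(- \frac{1}{68}\right) + 1^{2} \left(- \frac{1}{48}\right) = \frac{1}{204} + 1 \left(- \frac{1}{48}\right) = \frac{1}{204} - \frac{1}{48} = - \frac{13}{816} \approx -0.015931$)
$r{\left(B \right)} z = \frac{1}{2 \left(-23\right)} \left(- \frac{13}{816}\right) = \frac{1}{2} \left(- \frac{1}{23}\right) \left(- \frac{13}{816}\right) = \left(- \frac{1}{46}\right) \left(- \frac{13}{816}\right) = \frac{13}{37536}$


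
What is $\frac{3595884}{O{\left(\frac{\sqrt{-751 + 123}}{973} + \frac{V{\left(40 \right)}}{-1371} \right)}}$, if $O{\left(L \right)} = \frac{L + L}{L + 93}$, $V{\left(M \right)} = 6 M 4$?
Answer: $\frac{898971 \left(- 41042113 i + 914 \sqrt{157}\right)}{457 \sqrt{157} + 155680 i} \approx -2.3667 \cdot 10^{8} - 8.7714 \cdot 10^{6} i$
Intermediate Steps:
$V{\left(M \right)} = 24 M$
$O{\left(L \right)} = \frac{2 L}{93 + L}$
$\frac{3595884}{O{\left(\frac{\sqrt{-751 + 123}}{973} + \frac{V{\left(40 \right)}}{-1371} \right)}} = \frac{3595884}{2 \left(\frac{\sqrt{-751 + 123}}{973} + \frac{24 \cdot 40}{-1371}\right) \frac{1}{93 + \left(\frac{\sqrt{-751 + 123}}{973} + \frac{24 \cdot 40}{-1371}\right)}} = \frac{3595884}{2 \left(\sqrt{-628} \cdot \frac{1}{973} + 960 \left(- \frac{1}{1371}\right)\right) \frac{1}{93 + \left(\sqrt{-628} \cdot \frac{1}{973} + 960 \left(- \frac{1}{1371}\right)\right)}} = \frac{3595884}{2 \left(2 i \sqrt{157} \cdot \frac{1}{973} - \frac{320}{457}\right) \frac{1}{93 - \left(\frac{320}{457} - 2 i \sqrt{157} \cdot \frac{1}{973}\right)}} = \frac{3595884}{2 \left(\frac{2 i \sqrt{157}}{973} - \frac{320}{457}\right) \frac{1}{93 - \left(\frac{320}{457} - \frac{2 i \sqrt{157}}{973}\right)}} = \frac{3595884}{2 \left(- \frac{320}{457} + \frac{2 i \sqrt{157}}{973}\right) \frac{1}{93 - \left(\frac{320}{457} - \frac{2 i \sqrt{157}}{973}\right)}} = \frac{3595884}{2 \left(- \frac{320}{457} + \frac{2 i \sqrt{157}}{973}\right) \frac{1}{\frac{42181}{457} + \frac{2 i \sqrt{157}}{973}}} = \frac{3595884}{2 \frac{1}{\frac{42181}{457} + \frac{2 i \sqrt{157}}{973}} \left(- \frac{320}{457} + \frac{2 i \sqrt{157}}{973}\right)} = 3595884 \frac{\frac{42181}{457} + \frac{2 i \sqrt{157}}{973}}{2 \left(- \frac{320}{457} + \frac{2 i \sqrt{157}}{973}\right)} = \frac{1797942 \left(\frac{42181}{457} + \frac{2 i \sqrt{157}}{973}\right)}{- \frac{320}{457} + \frac{2 i \sqrt{157}}{973}}$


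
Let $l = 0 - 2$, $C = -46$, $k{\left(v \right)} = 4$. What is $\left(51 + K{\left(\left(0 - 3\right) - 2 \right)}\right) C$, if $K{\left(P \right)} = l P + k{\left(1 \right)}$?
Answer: $-2990$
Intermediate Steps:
$l = -2$
$K{\left(P \right)} = 4 - 2 P$ ($K{\left(P \right)} = - 2 P + 4 = 4 - 2 P$)
$\left(51 + K{\left(\left(0 - 3\right) - 2 \right)}\right) C = \left(51 - \left(-4 + 2 \left(\left(0 - 3\right) - 2\right)\right)\right) \left(-46\right) = \left(51 - \left(-4 + 2 \left(-3 - 2\right)\right)\right) \left(-46\right) = \left(51 + \left(4 - -10\right)\right) \left(-46\right) = \left(51 + \left(4 + 10\right)\right) \left(-46\right) = \left(51 + 14\right) \left(-46\right) = 65 \left(-46\right) = -2990$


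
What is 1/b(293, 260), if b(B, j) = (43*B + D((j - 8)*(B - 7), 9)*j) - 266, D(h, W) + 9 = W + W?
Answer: 1/14673 ≈ 6.8152e-5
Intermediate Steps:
D(h, W) = -9 + 2*W (D(h, W) = -9 + (W + W) = -9 + 2*W)
b(B, j) = -266 + 9*j + 43*B (b(B, j) = (43*B + (-9 + 2*9)*j) - 266 = (43*B + (-9 + 18)*j) - 266 = (43*B + 9*j) - 266 = (9*j + 43*B) - 266 = -266 + 9*j + 43*B)
1/b(293, 260) = 1/(-266 + 9*260 + 43*293) = 1/(-266 + 2340 + 12599) = 1/14673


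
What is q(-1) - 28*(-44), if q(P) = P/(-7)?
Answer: 8625/7 ≈ 1232.1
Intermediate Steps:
q(P) = -P/7 (q(P) = P*(-⅐) = -P/7)
q(-1) - 28*(-44) = -⅐*(-1) - 28*(-44) = ⅐ + 1232 = 8625/7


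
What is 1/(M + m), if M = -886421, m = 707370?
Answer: -1/179051 ≈ -5.5850e-6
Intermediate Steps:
1/(M + m) = 1/(-886421 + 707370) = 1/(-179051) = -1/179051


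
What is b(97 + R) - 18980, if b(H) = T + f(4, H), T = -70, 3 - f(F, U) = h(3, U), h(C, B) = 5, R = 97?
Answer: -19052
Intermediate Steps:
f(F, U) = -2 (f(F, U) = 3 - 1*5 = 3 - 5 = -2)
b(H) = -72 (b(H) = -70 - 2 = -72)
b(97 + R) - 18980 = -72 - 18980 = -19052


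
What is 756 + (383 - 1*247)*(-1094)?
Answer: -148028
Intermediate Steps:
756 + (383 - 1*247)*(-1094) = 756 + (383 - 247)*(-1094) = 756 + 136*(-1094) = 756 - 148784 = -148028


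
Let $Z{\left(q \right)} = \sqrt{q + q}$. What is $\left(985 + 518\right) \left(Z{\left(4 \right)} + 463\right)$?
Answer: $695889 + 3006 \sqrt{2} \approx 7.0014 \cdot 10^{5}$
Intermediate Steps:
$Z{\left(q \right)} = \sqrt{2} \sqrt{q}$ ($Z{\left(q \right)} = \sqrt{2 q} = \sqrt{2} \sqrt{q}$)
$\left(985 + 518\right) \left(Z{\left(4 \right)} + 463\right) = \left(985 + 518\right) \left(\sqrt{2} \sqrt{4} + 463\right) = 1503 \left(\sqrt{2} \cdot 2 + 463\right) = 1503 \left(2 \sqrt{2} + 463\right) = 1503 \left(463 + 2 \sqrt{2}\right) = 695889 + 3006 \sqrt{2}$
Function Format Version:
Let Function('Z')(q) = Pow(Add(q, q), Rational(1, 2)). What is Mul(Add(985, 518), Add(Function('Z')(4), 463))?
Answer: Add(695889, Mul(3006, Pow(2, Rational(1, 2)))) ≈ 7.0014e+5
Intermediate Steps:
Function('Z')(q) = Mul(Pow(2, Rational(1, 2)), Pow(q, Rational(1, 2))) (Function('Z')(q) = Pow(Mul(2, q), Rational(1, 2)) = Mul(Pow(2, Rational(1, 2)), Pow(q, Rational(1, 2))))
Mul(Add(985, 518), Add(Function('Z')(4), 463)) = Mul(Add(985, 518), Add(Mul(Pow(2, Rational(1, 2)), Pow(4, Rational(1, 2))), 463)) = Mul(1503, Add(Mul(Pow(2, Rational(1, 2)), 2), 463)) = Mul(1503, Add(Mul(2, Pow(2, Rational(1, 2))), 463)) = Mul(1503, Add(463, Mul(2, Pow(2, Rational(1, 2))))) = Add(695889, Mul(3006, Pow(2, Rational(1, 2))))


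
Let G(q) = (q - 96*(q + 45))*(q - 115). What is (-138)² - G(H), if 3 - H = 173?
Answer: 3390594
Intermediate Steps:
H = -170 (H = 3 - 1*173 = 3 - 173 = -170)
G(q) = (-4320 - 95*q)*(-115 + q) (G(q) = (q - 96*(45 + q))*(-115 + q) = (q + (-4320 - 96*q))*(-115 + q) = (-4320 - 95*q)*(-115 + q))
(-138)² - G(H) = (-138)² - (496800 - 95*(-170)² + 6605*(-170)) = 19044 - (496800 - 95*28900 - 1122850) = 19044 - (496800 - 2745500 - 1122850) = 19044 - 1*(-3371550) = 19044 + 3371550 = 3390594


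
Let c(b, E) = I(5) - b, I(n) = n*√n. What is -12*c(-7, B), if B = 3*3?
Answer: -84 - 60*√5 ≈ -218.16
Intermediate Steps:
B = 9
I(n) = n^(3/2)
c(b, E) = -b + 5*√5 (c(b, E) = 5^(3/2) - b = 5*√5 - b = -b + 5*√5)
-12*c(-7, B) = -12*(-1*(-7) + 5*√5) = -12*(7 + 5*√5) = -84 - 60*√5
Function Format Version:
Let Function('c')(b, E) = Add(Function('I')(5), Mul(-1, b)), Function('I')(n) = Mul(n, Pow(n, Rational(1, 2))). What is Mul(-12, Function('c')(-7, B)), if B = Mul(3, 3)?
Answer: Add(-84, Mul(-60, Pow(5, Rational(1, 2)))) ≈ -218.16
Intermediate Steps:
B = 9
Function('I')(n) = Pow(n, Rational(3, 2))
Function('c')(b, E) = Add(Mul(-1, b), Mul(5, Pow(5, Rational(1, 2)))) (Function('c')(b, E) = Add(Pow(5, Rational(3, 2)), Mul(-1, b)) = Add(Mul(5, Pow(5, Rational(1, 2))), Mul(-1, b)) = Add(Mul(-1, b), Mul(5, Pow(5, Rational(1, 2)))))
Mul(-12, Function('c')(-7, B)) = Mul(-12, Add(Mul(-1, -7), Mul(5, Pow(5, Rational(1, 2))))) = Mul(-12, Add(7, Mul(5, Pow(5, Rational(1, 2))))) = Add(-84, Mul(-60, Pow(5, Rational(1, 2))))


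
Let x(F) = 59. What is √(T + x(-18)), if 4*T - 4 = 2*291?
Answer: √822/2 ≈ 14.335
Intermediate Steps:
T = 293/2 (T = 1 + (2*291)/4 = 1 + (¼)*582 = 1 + 291/2 = 293/2 ≈ 146.50)
√(T + x(-18)) = √(293/2 + 59) = √(411/2) = √822/2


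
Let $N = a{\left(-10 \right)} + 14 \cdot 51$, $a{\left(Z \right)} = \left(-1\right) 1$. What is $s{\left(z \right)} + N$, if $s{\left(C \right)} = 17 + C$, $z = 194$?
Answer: $924$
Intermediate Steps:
$a{\left(Z \right)} = -1$
$N = 713$ ($N = -1 + 14 \cdot 51 = -1 + 714 = 713$)
$s{\left(z \right)} + N = \left(17 + 194\right) + 713 = 211 + 713 = 924$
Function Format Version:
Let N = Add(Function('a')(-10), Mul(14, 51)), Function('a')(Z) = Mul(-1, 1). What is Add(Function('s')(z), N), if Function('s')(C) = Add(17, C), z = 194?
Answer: 924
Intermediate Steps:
Function('a')(Z) = -1
N = 713 (N = Add(-1, Mul(14, 51)) = Add(-1, 714) = 713)
Add(Function('s')(z), N) = Add(Add(17, 194), 713) = Add(211, 713) = 924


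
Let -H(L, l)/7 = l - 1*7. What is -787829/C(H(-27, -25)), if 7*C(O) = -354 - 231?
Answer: 5514803/585 ≈ 9427.0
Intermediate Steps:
H(L, l) = 49 - 7*l (H(L, l) = -7*(l - 1*7) = -7*(l - 7) = -7*(-7 + l) = 49 - 7*l)
C(O) = -585/7 (C(O) = (-354 - 231)/7 = (⅐)*(-585) = -585/7)
-787829/C(H(-27, -25)) = -787829/(-585/7) = -787829*(-7/585) = 5514803/585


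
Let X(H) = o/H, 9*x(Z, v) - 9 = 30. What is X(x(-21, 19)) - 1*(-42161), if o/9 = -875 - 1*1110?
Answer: 494498/13 ≈ 38038.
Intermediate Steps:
x(Z, v) = 13/3 (x(Z, v) = 1 + (1/9)*30 = 1 + 10/3 = 13/3)
o = -17865 (o = 9*(-875 - 1*1110) = 9*(-875 - 1110) = 9*(-1985) = -17865)
X(H) = -17865/H
X(x(-21, 19)) - 1*(-42161) = -17865/13/3 - 1*(-42161) = -17865*3/13 + 42161 = -53595/13 + 42161 = 494498/13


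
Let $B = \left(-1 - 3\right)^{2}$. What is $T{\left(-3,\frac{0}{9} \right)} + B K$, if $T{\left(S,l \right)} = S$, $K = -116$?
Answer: $-1859$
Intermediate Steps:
$B = 16$ ($B = \left(-4\right)^{2} = 16$)
$T{\left(-3,\frac{0}{9} \right)} + B K = -3 + 16 \left(-116\right) = -3 - 1856 = -1859$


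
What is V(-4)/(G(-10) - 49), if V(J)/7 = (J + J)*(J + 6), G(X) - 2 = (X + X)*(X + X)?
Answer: -112/353 ≈ -0.31728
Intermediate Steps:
G(X) = 2 + 4*X**2 (G(X) = 2 + (X + X)*(X + X) = 2 + (2*X)*(2*X) = 2 + 4*X**2)
V(J) = 14*J*(6 + J) (V(J) = 7*((J + J)*(J + 6)) = 7*((2*J)*(6 + J)) = 7*(2*J*(6 + J)) = 14*J*(6 + J))
V(-4)/(G(-10) - 49) = (14*(-4)*(6 - 4))/((2 + 4*(-10)**2) - 49) = (14*(-4)*2)/((2 + 4*100) - 49) = -112/((2 + 400) - 49) = -112/(402 - 49) = -112/353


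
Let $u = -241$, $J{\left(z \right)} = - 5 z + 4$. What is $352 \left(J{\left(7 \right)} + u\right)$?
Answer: $-95744$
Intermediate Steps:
$J{\left(z \right)} = 4 - 5 z$
$352 \left(J{\left(7 \right)} + u\right) = 352 \left(\left(4 - 35\right) - 241\right) = 352 \left(-31 - 241\right) = 352 \left(-272\right) = -95744$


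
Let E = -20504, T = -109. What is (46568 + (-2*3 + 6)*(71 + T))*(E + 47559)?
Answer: 1259897240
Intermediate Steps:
(46568 + (-2*3 + 6)*(71 + T))*(E + 47559) = (46568 + (-2*3 + 6)*(71 - 109))*(-20504 + 47559) = (46568 + (-6 + 6)*(-38))*27055 = (46568 + 0*(-38))*27055 = (46568 + 0)*27055 = 46568*27055 = 1259897240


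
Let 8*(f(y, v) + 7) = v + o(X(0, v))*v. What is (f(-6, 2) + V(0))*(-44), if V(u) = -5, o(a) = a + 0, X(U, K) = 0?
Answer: 517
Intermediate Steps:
o(a) = a
f(y, v) = -7 + v/8 (f(y, v) = -7 + (v + 0*v)/8 = -7 + (v + 0)/8 = -7 + v/8)
(f(-6, 2) + V(0))*(-44) = ((-7 + (⅛)*2) - 5)*(-44) = ((-7 + ¼) - 5)*(-44) = (-27/4 - 5)*(-44) = -47/4*(-44) = 517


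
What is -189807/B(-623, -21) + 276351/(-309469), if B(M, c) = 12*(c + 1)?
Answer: 19557686081/24757520 ≈ 789.97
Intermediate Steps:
B(M, c) = 12 + 12*c (B(M, c) = 12*(1 + c) = 12 + 12*c)
-189807/B(-623, -21) + 276351/(-309469) = -189807/(12 + 12*(-21)) + 276351/(-309469) = -189807/(12 - 252) + 276351*(-1/309469) = -189807/(-240) - 276351/309469 = -189807*(-1/240) - 276351/309469 = 63269/80 - 276351/309469 = 19557686081/24757520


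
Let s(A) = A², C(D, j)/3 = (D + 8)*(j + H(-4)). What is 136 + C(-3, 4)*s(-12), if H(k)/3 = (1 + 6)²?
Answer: 326296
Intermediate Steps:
H(k) = 147 (H(k) = 3*(1 + 6)² = 3*7² = 3*49 = 147)
C(D, j) = 3*(8 + D)*(147 + j) (C(D, j) = 3*((D + 8)*(j + 147)) = 3*((8 + D)*(147 + j)) = 3*(8 + D)*(147 + j))
136 + C(-3, 4)*s(-12) = 136 + (3528 + 24*4 + 441*(-3) + 3*(-3)*4)*(-12)² = 136 + (3528 + 96 - 1323 - 36)*144 = 136 + 2265*144 = 136 + 326160 = 326296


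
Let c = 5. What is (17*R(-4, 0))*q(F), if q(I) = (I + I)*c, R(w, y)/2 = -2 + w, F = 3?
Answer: -6120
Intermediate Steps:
R(w, y) = -4 + 2*w (R(w, y) = 2*(-2 + w) = -4 + 2*w)
q(I) = 10*I (q(I) = (I + I)*5 = (2*I)*5 = 10*I)
(17*R(-4, 0))*q(F) = (17*(-4 + 2*(-4)))*(10*3) = (17*(-4 - 8))*30 = (17*(-12))*30 = -204*30 = -6120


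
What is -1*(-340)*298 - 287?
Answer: 101033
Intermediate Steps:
-1*(-340)*298 - 287 = 340*298 - 287 = 101320 - 287 = 101033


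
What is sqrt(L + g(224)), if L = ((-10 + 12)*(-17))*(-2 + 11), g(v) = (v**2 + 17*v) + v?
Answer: sqrt(53902) ≈ 232.17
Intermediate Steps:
g(v) = v**2 + 18*v
L = -306 (L = (2*(-17))*9 = -34*9 = -306)
sqrt(L + g(224)) = sqrt(-306 + 224*(18 + 224)) = sqrt(-306 + 224*242) = sqrt(-306 + 54208) = sqrt(53902)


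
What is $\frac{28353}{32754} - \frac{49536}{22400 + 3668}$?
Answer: $- \frac{73616345}{71152606} \approx -1.0346$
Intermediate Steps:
$\frac{28353}{32754} - \frac{49536}{22400 + 3668} = 28353 \cdot \frac{1}{32754} - \frac{49536}{26068} = \frac{9451}{10918} - \frac{12384}{6517} = - \frac{73616345}{71152606}$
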